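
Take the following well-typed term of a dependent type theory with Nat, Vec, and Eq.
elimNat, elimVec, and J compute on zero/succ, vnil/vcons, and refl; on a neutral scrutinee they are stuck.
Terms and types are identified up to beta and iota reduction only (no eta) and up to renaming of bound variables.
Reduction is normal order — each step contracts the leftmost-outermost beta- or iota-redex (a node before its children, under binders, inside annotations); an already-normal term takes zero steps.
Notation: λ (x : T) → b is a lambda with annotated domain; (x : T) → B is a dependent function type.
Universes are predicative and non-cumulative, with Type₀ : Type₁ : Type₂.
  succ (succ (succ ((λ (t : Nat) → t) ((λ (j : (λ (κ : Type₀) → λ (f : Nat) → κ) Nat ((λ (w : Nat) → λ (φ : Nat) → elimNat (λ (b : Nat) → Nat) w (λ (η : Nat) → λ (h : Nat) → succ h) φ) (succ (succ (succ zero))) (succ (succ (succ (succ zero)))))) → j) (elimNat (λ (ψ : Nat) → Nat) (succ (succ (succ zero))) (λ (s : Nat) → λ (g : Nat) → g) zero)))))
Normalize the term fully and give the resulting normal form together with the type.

resulting normal form:
  succ (succ (succ (succ (succ (succ zero)))))
inferred type:
  Nat
observation: the leftmost-outermost redex is a beta-redex, and normalization takes 3 steps.


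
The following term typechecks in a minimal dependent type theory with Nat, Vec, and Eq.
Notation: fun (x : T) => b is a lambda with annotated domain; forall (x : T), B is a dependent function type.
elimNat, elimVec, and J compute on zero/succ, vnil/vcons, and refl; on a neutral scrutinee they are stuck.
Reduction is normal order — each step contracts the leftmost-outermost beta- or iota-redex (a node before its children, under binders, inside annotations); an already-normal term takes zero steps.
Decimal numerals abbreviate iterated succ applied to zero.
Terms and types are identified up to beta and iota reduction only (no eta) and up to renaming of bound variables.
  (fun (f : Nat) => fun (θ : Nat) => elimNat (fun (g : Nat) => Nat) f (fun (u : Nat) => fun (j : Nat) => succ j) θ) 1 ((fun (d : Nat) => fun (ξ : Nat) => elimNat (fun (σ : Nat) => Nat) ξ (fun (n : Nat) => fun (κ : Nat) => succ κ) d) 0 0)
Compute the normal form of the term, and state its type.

resulting normal form:
  1
inferred type:
  Nat


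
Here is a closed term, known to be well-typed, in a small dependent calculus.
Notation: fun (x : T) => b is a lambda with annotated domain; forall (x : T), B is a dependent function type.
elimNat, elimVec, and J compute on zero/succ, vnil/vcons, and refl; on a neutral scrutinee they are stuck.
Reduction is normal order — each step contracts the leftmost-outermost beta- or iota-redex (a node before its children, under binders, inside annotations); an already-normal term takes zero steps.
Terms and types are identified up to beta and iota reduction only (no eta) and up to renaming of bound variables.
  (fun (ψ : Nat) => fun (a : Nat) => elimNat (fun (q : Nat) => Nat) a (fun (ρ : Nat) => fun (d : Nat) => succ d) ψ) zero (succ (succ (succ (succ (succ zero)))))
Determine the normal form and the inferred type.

resulting normal form:
  succ (succ (succ (succ (succ zero))))
inferred type:
  Nat
observation: contracting a beta-redex first, the term normalizes in 3 steps.


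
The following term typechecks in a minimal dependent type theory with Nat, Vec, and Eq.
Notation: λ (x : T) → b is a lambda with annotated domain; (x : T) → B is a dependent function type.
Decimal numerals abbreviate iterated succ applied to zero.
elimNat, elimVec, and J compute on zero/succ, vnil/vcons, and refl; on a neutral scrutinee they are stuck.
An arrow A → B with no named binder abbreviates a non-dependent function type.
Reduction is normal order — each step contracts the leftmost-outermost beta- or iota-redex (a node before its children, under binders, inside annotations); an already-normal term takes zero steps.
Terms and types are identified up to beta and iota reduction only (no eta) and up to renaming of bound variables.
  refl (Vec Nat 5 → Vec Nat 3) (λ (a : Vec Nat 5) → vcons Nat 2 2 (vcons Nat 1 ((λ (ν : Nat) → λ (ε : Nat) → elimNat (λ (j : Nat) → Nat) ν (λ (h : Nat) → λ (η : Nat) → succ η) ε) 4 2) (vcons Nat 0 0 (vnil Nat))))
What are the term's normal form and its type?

normal form:
  refl (Vec Nat 5 → Vec Nat 3) (λ (a : Vec Nat 5) → vcons Nat 2 2 (vcons Nat 1 6 (vcons Nat 0 0 (vnil Nat))))
type:
  Eq (Vec Nat 5 → Vec Nat 3) (λ (a : Vec Nat 5) → vcons Nat 2 2 (vcons Nat 1 6 (vcons Nat 0 0 (vnil Nat)))) (λ (ν : Vec Nat 5) → vcons Nat 2 2 (vcons Nat 1 6 (vcons Nat 0 0 (vnil Nat))))
observation: the term reaches its normal form after 9 normal-order steps.


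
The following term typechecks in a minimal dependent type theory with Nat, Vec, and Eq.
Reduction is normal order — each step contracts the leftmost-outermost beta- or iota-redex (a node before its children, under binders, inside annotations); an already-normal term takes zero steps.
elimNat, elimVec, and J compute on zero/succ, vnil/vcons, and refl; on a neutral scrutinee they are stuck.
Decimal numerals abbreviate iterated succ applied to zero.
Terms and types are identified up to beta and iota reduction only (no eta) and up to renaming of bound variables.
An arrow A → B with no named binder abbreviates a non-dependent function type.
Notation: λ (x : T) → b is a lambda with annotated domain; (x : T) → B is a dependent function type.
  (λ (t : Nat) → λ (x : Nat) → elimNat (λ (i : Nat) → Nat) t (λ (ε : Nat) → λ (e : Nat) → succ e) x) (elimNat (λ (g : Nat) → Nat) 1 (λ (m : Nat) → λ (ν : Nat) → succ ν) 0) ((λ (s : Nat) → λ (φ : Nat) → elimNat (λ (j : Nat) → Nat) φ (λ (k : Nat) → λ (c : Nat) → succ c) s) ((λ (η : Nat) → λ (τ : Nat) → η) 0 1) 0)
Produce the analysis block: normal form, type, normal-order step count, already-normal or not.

resulting normal form:
  1
inferred type:
  Nat
steps to reach normal form (normal order): 9
already normal: no
first redex: a beta-redex


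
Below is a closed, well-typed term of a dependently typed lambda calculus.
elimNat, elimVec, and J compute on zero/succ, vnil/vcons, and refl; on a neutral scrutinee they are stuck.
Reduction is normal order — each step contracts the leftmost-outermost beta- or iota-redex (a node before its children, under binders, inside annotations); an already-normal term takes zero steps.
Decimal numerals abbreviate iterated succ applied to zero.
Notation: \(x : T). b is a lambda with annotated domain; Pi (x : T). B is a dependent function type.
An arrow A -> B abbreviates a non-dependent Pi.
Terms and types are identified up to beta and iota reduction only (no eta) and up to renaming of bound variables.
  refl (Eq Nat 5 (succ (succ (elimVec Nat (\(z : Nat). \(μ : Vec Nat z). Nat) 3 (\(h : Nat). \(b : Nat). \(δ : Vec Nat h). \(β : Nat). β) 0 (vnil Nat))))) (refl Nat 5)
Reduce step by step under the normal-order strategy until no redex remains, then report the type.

normal-order reduction:
  refl (Eq Nat 5 (succ (succ (elimVec Nat (\(z : Nat). \(μ : Vec Nat z). Nat) 3 (\(h : Nat). \(b : Nat). \(δ : Vec Nat h). \(β : Nat). β) 0 (vnil Nat))))) (refl Nat 5)
  ~> refl (Eq Nat 5 5) (refl Nat 5)
type:
  Eq (Eq Nat 5 5) (refl Nat 5) (refl Nat 5)


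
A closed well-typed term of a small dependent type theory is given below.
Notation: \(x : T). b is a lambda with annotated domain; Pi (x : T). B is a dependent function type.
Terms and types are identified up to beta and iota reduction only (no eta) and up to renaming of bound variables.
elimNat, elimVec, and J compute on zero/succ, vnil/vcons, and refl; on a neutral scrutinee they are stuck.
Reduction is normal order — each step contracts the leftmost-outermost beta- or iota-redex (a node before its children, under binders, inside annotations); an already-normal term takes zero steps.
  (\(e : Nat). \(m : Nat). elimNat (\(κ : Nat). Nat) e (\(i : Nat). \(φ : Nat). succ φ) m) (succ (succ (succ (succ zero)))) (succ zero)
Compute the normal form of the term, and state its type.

normal form:
  succ (succ (succ (succ (succ zero))))
inferred type:
  Nat
observation: reduction starts at a beta-redex, and 6 normal-order steps reach the normal form.


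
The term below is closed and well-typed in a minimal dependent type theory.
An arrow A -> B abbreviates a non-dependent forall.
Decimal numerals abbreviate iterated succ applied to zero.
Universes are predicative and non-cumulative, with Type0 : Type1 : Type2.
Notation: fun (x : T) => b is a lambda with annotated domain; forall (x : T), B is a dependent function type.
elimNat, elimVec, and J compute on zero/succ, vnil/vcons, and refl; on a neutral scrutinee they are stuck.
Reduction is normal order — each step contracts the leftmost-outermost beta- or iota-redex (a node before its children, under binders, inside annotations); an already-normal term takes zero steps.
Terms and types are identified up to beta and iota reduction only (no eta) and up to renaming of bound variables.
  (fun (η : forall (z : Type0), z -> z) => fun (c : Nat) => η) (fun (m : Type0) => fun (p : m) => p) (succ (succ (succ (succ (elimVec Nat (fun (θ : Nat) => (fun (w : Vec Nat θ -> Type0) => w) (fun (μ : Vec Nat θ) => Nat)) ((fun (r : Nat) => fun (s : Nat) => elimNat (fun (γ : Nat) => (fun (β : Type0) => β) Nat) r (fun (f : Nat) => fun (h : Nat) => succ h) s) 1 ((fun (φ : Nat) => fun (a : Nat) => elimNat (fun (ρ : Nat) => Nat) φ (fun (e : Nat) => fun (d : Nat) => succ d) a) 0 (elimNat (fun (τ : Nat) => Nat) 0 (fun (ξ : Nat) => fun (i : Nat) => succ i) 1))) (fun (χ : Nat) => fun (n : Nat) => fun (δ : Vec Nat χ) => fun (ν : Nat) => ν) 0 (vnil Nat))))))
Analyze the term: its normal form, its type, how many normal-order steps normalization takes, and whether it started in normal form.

resulting normal form:
  fun (η : Type0) => fun (z : η) => z
the term's type:
  forall (η : Type0), η -> η
normal-order step count: 2
started in normal form: no
first contracted redex: a beta-redex


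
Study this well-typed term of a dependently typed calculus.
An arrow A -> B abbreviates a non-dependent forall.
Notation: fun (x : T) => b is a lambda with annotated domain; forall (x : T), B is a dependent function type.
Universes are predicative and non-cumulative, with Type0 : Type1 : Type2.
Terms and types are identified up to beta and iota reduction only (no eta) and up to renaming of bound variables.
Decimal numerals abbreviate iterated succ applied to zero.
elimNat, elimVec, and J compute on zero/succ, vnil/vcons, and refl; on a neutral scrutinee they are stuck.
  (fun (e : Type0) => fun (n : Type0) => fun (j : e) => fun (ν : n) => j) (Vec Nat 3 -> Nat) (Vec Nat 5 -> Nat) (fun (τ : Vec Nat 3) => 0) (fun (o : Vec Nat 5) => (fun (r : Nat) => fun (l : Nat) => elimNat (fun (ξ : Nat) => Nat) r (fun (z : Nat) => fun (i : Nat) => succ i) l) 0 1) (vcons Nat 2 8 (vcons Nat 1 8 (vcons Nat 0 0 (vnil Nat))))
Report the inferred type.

inferred type:
  Nat


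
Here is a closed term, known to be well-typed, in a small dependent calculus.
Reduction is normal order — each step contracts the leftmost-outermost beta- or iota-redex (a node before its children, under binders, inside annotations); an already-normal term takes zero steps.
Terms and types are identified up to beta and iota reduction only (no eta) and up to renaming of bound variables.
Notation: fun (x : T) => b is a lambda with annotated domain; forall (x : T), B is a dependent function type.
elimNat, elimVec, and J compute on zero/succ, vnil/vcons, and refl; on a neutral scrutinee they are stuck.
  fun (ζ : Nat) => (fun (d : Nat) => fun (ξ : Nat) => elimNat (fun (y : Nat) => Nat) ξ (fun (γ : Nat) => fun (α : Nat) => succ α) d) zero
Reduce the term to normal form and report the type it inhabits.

resulting normal form:
  fun (ζ : Nat) => fun (d : Nat) => d
inferred type:
  forall (ζ : Nat), forall (d : Nat), Nat
observation: the leftmost-outermost redex is a beta-redex, and normalization takes 2 steps.


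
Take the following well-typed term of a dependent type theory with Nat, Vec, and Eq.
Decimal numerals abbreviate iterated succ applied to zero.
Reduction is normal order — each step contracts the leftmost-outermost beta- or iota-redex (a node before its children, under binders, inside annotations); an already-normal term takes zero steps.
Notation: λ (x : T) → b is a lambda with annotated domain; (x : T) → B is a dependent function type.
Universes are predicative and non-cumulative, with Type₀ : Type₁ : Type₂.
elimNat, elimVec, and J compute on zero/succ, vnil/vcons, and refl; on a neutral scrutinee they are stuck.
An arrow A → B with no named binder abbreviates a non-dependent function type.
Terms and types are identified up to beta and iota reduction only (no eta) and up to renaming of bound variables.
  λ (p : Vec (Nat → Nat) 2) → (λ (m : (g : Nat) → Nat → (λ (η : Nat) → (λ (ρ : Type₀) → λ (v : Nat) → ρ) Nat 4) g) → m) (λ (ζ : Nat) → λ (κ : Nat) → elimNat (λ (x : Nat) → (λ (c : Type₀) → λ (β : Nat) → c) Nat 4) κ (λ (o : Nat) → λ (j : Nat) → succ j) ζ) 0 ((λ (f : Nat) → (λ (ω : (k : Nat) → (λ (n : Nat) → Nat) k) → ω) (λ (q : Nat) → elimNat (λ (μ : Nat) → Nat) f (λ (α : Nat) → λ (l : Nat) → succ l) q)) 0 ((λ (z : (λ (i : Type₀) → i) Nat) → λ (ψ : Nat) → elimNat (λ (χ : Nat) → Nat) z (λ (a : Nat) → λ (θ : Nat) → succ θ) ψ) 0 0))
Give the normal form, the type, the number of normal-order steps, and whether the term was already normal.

normal form:
  λ (p : Vec (Nat → Nat) 2) → 0
inferred type:
  Vec (Nat → Nat) 2 → Nat
normal-order step count: 11
started in normal form: no
first redex: a beta-redex


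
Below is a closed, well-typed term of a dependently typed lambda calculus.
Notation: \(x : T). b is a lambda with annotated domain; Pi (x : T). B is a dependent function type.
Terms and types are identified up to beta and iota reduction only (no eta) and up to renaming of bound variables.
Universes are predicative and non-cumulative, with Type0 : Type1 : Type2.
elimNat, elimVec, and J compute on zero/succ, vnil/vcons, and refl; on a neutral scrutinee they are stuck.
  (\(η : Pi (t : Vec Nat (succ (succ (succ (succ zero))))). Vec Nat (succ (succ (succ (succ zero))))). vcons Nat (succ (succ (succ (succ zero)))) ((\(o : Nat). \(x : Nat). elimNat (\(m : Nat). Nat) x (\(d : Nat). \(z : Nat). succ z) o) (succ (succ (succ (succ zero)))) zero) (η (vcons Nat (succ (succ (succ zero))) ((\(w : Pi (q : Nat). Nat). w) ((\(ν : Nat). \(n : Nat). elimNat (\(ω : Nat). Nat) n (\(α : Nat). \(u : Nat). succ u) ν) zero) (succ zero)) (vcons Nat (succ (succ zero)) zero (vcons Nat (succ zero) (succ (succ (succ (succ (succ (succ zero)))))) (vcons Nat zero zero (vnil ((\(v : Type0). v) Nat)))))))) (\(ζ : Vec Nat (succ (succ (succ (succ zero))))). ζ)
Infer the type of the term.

type:
  Vec Nat (succ (succ (succ (succ (succ zero)))))


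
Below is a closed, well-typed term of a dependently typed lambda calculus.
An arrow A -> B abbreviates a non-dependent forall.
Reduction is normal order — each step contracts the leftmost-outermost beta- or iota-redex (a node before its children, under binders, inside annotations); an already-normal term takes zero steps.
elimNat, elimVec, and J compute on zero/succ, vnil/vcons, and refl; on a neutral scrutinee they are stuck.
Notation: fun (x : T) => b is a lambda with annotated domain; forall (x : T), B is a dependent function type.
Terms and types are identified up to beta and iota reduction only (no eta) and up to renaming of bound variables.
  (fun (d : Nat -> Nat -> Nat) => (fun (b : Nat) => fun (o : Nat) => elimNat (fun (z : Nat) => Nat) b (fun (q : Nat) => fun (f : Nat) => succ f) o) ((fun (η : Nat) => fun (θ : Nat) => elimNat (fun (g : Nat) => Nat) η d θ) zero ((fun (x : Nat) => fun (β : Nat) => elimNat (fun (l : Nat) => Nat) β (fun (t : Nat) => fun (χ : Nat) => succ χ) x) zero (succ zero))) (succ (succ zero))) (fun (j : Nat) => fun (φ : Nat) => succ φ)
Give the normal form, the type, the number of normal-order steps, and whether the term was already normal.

reduced normal form:
  succ (succ (succ zero))
the term's type:
  Nat
normal-order step count: 19
term was already normal: no
first contracted redex: a beta-redex


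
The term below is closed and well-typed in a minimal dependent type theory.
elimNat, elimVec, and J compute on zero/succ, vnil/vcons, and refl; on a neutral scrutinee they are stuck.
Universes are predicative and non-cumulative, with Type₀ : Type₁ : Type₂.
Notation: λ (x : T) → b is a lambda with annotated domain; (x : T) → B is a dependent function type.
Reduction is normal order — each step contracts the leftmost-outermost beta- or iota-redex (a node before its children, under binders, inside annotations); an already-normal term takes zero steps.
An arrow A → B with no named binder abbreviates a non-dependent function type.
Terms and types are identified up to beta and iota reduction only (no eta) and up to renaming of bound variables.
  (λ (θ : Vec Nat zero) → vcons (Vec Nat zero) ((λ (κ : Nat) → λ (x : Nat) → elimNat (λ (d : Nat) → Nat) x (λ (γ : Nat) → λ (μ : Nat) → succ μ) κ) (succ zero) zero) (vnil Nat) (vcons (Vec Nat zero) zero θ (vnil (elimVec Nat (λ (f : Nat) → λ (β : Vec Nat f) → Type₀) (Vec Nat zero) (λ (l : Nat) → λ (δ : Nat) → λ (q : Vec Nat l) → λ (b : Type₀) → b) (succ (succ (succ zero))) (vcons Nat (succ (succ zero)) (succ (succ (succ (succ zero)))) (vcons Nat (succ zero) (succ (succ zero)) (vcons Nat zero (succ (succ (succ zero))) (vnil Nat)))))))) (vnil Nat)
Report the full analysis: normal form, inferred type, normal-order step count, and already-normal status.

reduced normal form:
  vcons (Vec Nat zero) (succ zero) (vnil Nat) (vcons (Vec Nat zero) zero (vnil Nat) (vnil (Vec Nat zero)))
type:
  Vec (Vec Nat zero) (succ (succ zero))
steps to reach normal form (normal order): 23
term was already normal: no
first contracted redex: a beta-redex


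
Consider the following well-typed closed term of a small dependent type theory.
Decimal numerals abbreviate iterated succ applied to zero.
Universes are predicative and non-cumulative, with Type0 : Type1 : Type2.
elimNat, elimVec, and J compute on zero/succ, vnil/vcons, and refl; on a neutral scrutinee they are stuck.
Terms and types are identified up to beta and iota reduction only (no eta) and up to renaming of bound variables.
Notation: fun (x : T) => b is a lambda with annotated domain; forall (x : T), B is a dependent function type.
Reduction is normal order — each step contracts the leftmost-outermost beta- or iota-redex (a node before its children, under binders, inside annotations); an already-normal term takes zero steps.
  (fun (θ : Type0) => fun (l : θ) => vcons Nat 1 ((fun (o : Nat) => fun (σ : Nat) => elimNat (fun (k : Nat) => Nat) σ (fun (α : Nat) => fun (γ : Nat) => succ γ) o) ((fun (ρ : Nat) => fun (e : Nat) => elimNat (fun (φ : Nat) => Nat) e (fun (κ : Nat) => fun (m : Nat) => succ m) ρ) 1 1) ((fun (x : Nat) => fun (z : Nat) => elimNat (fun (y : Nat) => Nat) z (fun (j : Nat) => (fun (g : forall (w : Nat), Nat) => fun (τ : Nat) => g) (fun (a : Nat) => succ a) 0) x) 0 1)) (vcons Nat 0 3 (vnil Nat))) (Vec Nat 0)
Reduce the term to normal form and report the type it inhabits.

reduced normal form:
  fun (θ : Vec Nat 0) => vcons Nat 1 3 (vcons Nat 0 3 (vnil Nat))
inferred type:
  forall (θ : Vec Nat 0), Vec Nat 2


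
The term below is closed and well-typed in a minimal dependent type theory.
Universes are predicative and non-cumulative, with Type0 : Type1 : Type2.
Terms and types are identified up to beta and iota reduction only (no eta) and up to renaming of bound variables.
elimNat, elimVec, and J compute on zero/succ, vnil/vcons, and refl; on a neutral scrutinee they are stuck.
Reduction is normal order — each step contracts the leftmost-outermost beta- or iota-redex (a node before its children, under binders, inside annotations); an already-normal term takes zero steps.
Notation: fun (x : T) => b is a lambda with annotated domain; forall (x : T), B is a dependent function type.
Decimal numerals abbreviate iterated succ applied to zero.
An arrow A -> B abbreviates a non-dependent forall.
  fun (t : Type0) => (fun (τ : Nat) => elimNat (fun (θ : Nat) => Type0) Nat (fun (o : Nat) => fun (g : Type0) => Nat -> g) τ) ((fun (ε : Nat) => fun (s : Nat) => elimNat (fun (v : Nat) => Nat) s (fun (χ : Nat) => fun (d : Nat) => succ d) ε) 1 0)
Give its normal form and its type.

reduced normal form:
  fun (t : Type0) => Nat -> Nat
the term's type:
  Type0 -> Type0
observation: 11 normal-order steps separate the term from its normal form.


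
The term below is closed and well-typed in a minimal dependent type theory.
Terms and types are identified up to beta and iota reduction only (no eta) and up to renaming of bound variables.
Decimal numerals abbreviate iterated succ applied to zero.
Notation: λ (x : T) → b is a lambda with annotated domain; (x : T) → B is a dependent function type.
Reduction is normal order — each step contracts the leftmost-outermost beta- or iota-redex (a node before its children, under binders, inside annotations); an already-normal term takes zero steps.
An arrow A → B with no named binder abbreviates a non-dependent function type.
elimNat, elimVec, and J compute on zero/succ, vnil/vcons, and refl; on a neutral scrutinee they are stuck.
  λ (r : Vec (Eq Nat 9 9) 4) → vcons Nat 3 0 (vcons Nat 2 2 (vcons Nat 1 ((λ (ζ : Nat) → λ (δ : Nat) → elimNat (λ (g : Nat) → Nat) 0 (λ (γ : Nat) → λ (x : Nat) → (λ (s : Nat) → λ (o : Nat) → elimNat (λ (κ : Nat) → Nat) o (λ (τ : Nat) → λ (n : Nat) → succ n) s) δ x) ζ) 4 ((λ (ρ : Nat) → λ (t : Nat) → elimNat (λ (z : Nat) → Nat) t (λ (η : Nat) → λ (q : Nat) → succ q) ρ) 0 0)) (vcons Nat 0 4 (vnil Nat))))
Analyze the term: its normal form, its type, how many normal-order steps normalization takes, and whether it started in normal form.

reduced normal form:
  λ (r : Vec (Eq Nat 9 9) 4) → vcons Nat 3 0 (vcons Nat 2 2 (vcons Nat 1 0 (vcons Nat 0 4 (vnil Nat))))
inferred type:
  Vec (Eq Nat 9 9) 4 → Vec Nat 4
normal-order step count: 39
started in normal form: no
first redex: a beta-redex


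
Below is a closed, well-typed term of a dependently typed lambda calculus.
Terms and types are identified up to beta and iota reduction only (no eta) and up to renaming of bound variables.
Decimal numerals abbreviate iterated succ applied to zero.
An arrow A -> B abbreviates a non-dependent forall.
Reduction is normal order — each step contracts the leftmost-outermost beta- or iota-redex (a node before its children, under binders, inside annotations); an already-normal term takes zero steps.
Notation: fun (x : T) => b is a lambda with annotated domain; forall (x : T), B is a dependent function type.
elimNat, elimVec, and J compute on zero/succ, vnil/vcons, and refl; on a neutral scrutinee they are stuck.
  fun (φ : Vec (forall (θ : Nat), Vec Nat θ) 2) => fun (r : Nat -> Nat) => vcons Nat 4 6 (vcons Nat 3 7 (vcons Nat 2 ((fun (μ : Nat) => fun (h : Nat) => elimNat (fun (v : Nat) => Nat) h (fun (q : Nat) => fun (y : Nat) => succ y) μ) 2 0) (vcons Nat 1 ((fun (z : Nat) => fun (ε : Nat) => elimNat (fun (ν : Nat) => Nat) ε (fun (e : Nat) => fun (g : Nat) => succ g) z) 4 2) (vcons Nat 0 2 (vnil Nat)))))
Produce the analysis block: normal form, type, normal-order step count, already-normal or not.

resulting normal form:
  fun (φ : Vec (forall (θ : Nat), Vec Nat θ) 2) => fun (r : Nat -> Nat) => vcons Nat 4 6 (vcons Nat 3 7 (vcons Nat 2 2 (vcons Nat 1 6 (vcons Nat 0 2 (vnil Nat)))))
inferred type:
  Vec (forall (φ : Nat), Vec Nat φ) 2 -> (Nat -> Nat) -> Vec Nat 5
reduction steps (normal order): 24
started in normal form: no
first contracted redex: a beta-redex


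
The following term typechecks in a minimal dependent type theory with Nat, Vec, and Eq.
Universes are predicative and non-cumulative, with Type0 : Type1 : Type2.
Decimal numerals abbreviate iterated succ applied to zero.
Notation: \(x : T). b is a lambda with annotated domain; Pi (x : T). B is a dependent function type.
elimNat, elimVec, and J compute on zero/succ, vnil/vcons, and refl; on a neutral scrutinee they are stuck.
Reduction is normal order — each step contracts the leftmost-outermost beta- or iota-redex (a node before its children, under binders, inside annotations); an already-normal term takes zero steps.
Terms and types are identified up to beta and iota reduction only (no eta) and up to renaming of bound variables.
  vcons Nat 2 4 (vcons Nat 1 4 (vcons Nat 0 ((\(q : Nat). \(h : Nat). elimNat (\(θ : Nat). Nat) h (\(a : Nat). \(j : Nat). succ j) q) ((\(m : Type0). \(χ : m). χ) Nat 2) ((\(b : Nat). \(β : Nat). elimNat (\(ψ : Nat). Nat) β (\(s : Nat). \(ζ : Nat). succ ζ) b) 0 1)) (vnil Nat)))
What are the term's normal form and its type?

resulting normal form:
  vcons Nat 2 4 (vcons Nat 1 4 (vcons Nat 0 3 (vnil Nat)))
inferred type:
  Vec Nat 3
observation: normalization takes exactly 14 steps under the normal-order strategy.


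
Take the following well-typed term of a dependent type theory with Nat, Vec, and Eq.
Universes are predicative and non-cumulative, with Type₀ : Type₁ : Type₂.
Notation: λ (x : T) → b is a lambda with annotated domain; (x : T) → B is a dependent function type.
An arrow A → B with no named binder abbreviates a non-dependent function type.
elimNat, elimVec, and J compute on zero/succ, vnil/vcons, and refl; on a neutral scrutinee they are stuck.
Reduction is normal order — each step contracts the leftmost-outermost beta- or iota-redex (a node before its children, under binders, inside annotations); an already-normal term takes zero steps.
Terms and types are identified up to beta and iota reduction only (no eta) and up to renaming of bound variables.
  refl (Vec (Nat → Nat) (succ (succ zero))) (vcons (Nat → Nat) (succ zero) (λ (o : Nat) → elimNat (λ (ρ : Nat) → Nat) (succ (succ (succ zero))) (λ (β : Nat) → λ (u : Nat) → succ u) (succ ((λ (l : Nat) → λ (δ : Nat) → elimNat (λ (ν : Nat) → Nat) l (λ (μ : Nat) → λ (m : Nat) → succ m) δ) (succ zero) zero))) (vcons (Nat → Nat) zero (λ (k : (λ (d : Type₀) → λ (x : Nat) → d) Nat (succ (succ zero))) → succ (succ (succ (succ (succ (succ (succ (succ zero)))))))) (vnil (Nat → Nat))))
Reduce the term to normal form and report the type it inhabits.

resulting normal form:
  refl (Vec (Nat → Nat) (succ (succ zero))) (vcons (Nat → Nat) (succ zero) (λ (o : Nat) → succ (succ (succ (succ (succ zero))))) (vcons (Nat → Nat) zero (λ (ρ : Nat) → succ (succ (succ (succ (succ (succ (succ (succ zero)))))))) (vnil (Nat → Nat))))
inferred type:
  Eq (Vec (Nat → Nat) (succ (succ zero))) (vcons (Nat → Nat) (succ zero) (λ (o : Nat) → succ (succ (succ (succ (succ zero))))) (vcons (Nat → Nat) zero (λ (ρ : Nat) → succ (succ (succ (succ (succ (succ (succ (succ zero)))))))) (vnil (Nat → Nat)))) (vcons (Nat → Nat) (succ zero) (λ (β : Nat) → succ (succ (succ (succ (succ zero))))) (vcons (Nat → Nat) zero (λ (u : Nat) → succ (succ (succ (succ (succ (succ (succ (succ zero)))))))) (vnil (Nat → Nat))))
observation: 12 normal-order steps normalize the term, beginning with an elimNat iota-redex.


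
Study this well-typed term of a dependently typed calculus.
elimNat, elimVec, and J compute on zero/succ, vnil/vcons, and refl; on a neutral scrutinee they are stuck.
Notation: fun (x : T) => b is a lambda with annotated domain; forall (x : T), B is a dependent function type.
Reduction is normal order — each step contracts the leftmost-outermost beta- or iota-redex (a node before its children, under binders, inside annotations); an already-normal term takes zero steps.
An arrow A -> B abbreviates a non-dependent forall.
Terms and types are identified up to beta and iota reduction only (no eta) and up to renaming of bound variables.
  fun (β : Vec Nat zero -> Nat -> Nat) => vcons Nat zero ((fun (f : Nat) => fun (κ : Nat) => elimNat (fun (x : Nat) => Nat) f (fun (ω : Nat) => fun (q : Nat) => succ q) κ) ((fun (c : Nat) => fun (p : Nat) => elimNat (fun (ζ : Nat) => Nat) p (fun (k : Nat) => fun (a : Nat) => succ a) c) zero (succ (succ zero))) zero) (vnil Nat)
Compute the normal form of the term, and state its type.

reduced normal form:
  fun (β : Vec Nat zero -> Nat -> Nat) => vcons Nat zero (succ (succ zero)) (vnil Nat)
inferred type:
  (Vec Nat zero -> Nat -> Nat) -> Vec Nat (succ zero)
observation: the leftmost-outermost redex is a beta-redex, and normalization takes 6 steps.


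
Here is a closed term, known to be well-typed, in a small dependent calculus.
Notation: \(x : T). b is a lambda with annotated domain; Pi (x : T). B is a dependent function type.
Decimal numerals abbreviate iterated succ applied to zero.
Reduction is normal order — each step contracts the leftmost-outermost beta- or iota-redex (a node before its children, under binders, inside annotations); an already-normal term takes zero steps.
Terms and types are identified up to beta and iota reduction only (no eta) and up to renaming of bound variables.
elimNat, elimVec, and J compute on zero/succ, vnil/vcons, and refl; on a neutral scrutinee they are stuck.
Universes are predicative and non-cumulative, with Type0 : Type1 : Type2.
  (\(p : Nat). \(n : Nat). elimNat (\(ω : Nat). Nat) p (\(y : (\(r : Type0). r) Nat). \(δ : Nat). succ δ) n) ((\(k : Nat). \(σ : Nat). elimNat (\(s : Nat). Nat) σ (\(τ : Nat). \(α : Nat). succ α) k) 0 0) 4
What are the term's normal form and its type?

normal form:
  4
inferred type:
  Nat
observation: 18 normal-order steps normalize the term, beginning with a beta-redex.


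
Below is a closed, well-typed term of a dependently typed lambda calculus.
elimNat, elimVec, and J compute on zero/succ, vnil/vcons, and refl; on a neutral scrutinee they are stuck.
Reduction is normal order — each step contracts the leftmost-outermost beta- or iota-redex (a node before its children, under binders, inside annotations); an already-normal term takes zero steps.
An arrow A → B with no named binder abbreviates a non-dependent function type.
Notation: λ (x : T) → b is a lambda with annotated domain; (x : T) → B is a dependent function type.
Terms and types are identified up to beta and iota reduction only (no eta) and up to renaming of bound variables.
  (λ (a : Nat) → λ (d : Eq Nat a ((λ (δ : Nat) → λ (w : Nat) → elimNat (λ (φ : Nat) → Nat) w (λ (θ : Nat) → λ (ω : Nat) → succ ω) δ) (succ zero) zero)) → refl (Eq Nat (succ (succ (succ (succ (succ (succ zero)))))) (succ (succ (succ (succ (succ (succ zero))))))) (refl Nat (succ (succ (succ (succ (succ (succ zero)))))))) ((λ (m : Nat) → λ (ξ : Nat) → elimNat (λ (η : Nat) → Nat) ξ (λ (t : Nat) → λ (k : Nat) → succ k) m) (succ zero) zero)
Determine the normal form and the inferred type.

resulting normal form:
  λ (a : Eq Nat (succ zero) (succ zero)) → refl (Eq Nat (succ (succ (succ (succ (succ (succ zero)))))) (succ (succ (succ (succ (succ (succ zero))))))) (refl Nat (succ (succ (succ (succ (succ (succ zero)))))))
type:
  Eq Nat (succ zero) (succ zero) → Eq (Eq Nat (succ (succ (succ (succ (succ (succ zero)))))) (succ (succ (succ (succ (succ (succ zero))))))) (refl Nat (succ (succ (succ (succ (succ (succ zero))))))) (refl Nat (succ (succ (succ (succ (succ (succ zero)))))))


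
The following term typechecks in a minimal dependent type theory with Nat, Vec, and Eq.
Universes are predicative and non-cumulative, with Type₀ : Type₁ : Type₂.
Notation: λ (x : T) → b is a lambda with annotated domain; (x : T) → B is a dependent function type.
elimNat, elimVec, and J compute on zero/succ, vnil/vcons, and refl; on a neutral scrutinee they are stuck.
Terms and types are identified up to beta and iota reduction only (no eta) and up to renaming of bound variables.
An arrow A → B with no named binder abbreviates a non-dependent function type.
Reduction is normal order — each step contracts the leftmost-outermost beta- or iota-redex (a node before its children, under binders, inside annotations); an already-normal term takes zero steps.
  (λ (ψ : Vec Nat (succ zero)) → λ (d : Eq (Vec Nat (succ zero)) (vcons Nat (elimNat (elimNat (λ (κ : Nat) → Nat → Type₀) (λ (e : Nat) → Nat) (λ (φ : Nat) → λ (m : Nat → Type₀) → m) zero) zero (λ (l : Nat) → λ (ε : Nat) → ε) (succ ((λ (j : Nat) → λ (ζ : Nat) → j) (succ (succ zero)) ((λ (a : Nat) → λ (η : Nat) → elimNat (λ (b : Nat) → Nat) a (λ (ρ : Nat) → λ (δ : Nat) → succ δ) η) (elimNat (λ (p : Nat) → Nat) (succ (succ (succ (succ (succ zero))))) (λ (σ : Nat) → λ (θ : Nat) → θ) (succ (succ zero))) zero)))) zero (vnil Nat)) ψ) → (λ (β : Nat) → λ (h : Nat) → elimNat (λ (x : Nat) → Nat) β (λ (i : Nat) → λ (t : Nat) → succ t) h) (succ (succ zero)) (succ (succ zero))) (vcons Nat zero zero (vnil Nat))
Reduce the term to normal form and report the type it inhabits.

reduced normal form:
  λ (ψ : Eq (Vec Nat (succ zero)) (vcons Nat zero zero (vnil Nat)) (vcons Nat zero zero (vnil Nat))) → succ (succ (succ (succ zero)))
the term's type:
  Eq (Vec Nat (succ zero)) (vcons Nat zero zero (vnil Nat)) (vcons Nat zero zero (vnil Nat)) → Nat
observation: reduction starts at a beta-redex, and 23 normal-order steps reach the normal form.


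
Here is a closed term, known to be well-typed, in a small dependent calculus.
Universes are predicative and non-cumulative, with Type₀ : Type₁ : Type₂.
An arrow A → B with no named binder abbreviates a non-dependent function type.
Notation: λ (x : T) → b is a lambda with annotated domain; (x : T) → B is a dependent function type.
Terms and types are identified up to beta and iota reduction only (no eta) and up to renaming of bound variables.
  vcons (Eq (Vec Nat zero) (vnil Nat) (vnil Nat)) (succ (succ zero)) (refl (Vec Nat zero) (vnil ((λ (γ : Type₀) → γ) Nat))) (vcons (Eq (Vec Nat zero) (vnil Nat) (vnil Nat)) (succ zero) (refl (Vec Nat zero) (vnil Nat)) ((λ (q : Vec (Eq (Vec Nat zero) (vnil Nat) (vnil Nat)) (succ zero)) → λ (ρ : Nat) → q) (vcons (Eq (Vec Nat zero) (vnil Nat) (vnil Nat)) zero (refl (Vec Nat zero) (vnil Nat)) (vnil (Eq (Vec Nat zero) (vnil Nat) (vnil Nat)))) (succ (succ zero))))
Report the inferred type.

type:
  Vec (Eq (Vec Nat zero) (vnil Nat) (vnil Nat)) (succ (succ (succ zero)))


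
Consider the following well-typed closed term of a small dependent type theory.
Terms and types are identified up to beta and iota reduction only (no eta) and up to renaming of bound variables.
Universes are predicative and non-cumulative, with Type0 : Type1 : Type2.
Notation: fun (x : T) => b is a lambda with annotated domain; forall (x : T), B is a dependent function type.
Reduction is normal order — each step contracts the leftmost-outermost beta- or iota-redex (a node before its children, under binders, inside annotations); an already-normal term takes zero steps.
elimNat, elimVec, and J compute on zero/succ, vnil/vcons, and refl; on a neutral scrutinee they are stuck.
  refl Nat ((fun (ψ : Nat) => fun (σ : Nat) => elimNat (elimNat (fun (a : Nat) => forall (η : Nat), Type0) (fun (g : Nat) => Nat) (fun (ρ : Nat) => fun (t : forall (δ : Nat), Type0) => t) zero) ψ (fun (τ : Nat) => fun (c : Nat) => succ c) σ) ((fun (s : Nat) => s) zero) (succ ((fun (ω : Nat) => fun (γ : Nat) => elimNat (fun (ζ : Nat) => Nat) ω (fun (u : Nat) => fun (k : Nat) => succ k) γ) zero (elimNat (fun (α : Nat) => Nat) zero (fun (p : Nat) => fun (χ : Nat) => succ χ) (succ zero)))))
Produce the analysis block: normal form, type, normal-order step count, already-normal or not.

reduced normal form:
  refl Nat (succ (succ zero))
type:
  Eq Nat (succ (succ zero)) (succ (succ zero))
steps to reach normal form (normal order): 21
started in normal form: no
first contracted redex: a beta-redex


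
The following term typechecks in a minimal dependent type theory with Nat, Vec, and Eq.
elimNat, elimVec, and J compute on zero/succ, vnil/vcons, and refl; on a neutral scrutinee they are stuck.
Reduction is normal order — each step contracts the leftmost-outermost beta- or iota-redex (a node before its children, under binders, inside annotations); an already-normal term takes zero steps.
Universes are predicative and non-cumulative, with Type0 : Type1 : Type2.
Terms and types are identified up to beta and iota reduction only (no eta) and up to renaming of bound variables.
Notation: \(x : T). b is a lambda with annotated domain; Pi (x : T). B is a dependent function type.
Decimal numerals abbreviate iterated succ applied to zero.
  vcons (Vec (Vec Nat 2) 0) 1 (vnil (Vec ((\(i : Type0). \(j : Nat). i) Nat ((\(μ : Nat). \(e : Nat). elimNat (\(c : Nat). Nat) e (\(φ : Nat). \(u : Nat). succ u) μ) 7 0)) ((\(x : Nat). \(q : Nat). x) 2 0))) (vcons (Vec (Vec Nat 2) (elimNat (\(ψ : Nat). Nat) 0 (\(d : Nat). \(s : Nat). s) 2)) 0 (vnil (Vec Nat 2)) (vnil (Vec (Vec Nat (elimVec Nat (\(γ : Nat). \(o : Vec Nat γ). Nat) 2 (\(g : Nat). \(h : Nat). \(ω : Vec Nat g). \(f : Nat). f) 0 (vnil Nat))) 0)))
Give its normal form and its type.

normal form:
  vcons (Vec (Vec Nat 2) 0) 1 (vnil (Vec Nat 2)) (vcons (Vec (Vec Nat 2) 0) 0 (vnil (Vec Nat 2)) (vnil (Vec (Vec Nat 2) 0)))
inferred type:
  Vec (Vec (Vec Nat 2) 0) 2


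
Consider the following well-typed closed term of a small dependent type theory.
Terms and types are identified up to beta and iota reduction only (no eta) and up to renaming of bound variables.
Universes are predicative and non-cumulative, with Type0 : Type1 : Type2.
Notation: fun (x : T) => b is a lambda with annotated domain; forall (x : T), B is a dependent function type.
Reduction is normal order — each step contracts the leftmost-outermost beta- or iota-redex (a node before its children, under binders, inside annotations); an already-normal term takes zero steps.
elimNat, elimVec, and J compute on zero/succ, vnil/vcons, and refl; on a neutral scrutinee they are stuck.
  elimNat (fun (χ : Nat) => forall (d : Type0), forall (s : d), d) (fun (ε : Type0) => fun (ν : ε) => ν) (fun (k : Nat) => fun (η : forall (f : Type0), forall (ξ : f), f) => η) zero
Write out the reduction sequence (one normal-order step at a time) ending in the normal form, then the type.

normal-order reduction:
  elimNat (fun (χ : Nat) => forall (d : Type0), forall (s : d), d) (fun (ε : Type0) => fun (ν : ε) => ν) (fun (k : Nat) => fun (η : forall (f : Type0), forall (ξ : f), f) => η) zero
  ~> fun (χ : Type0) => fun (d : χ) => d
the term's type:
  forall (χ : Type0), forall (d : χ), χ


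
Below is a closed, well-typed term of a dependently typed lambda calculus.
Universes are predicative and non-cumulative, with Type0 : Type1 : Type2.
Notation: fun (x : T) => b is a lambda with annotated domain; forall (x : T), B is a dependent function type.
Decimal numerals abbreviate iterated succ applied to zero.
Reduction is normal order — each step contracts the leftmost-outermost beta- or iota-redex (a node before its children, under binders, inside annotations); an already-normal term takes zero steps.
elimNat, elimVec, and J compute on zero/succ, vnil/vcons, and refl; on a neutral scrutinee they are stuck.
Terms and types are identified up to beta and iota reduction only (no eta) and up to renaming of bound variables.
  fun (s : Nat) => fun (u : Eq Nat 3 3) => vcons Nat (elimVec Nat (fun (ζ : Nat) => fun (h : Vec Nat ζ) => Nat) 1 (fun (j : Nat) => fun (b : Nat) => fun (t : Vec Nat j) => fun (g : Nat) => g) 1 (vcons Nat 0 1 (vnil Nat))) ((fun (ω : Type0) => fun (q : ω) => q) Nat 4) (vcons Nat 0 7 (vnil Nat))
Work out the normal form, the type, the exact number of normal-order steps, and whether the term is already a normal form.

normal form:
  fun (s : Nat) => fun (u : Eq Nat 3 3) => vcons Nat 1 4 (vcons Nat 0 7 (vnil Nat))
inferred type:
  forall (s : Nat), forall (u : Eq Nat 3 3), Vec Nat 2
reduction steps (normal order): 8
started in normal form: no
first contracted redex: an elimVec iota-redex
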